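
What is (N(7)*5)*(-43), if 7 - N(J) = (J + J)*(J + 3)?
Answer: 28595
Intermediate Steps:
N(J) = 7 - 2*J*(3 + J) (N(J) = 7 - (J + J)*(J + 3) = 7 - 2*J*(3 + J))
(N(7)*5)*(-43) = ((7 - 6*7 - 2*7²)*5)*(-43) = ((7 - 42 - 2*49)*5)*(-43) = ((7 - 42 - 98)*5)*(-43) = -133*5*(-43) = -665*(-43) = 28595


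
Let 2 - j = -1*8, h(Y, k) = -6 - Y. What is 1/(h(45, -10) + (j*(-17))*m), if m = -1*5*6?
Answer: 1/5049 ≈ 0.00019806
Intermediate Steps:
j = 10 (j = 2 - (-1)*8 = 2 - 1*(-8) = 2 + 8 = 10)
m = -30 (m = -5*6 = -30)
1/(h(45, -10) + (j*(-17))*m) = 1/((-6 - 1*45) + (10*(-17))*(-30)) = 1/((-6 - 45) - 170*(-30)) = 1/(-51 + 5100) = 1/5049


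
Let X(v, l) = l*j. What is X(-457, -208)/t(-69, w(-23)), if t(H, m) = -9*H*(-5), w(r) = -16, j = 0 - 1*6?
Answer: -416/1035 ≈ -0.40193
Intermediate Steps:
j = -6 (j = 0 - 6 = -6)
t(H, m) = 45*H
X(v, l) = -6*l (X(v, l) = l*(-6) = -6*l)
X(-457, -208)/t(-69, w(-23)) = (-6*(-208))/((45*(-69))) = 1248/(-3105) = 1248*(-1/3105) = -416/1035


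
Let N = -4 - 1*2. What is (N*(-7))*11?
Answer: 462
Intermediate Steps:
N = -6 (N = -4 - 2 = -6)
(N*(-7))*11 = -6*(-7)*11 = 42*11 = 462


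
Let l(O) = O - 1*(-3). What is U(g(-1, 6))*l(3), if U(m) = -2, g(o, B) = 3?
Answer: -12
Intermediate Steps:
l(O) = 3 + O (l(O) = O + 3 = 3 + O)
U(g(-1, 6))*l(3) = -2*(3 + 3) = -2*6 = -12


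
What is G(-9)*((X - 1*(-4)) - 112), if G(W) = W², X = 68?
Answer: -3240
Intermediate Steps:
G(-9)*((X - 1*(-4)) - 112) = (-9)²*((68 - 1*(-4)) - 112) = 81*((68 + 4) - 112) = 81*(72 - 112) = 81*(-40) = -3240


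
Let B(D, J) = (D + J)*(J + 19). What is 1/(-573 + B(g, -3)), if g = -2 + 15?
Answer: -1/413 ≈ -0.0024213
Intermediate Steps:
g = 13
B(D, J) = (19 + J)*(D + J) (B(D, J) = (D + J)*(19 + J) = (19 + J)*(D + J))
1/(-573 + B(g, -3)) = 1/(-573 + ((-3)² + 19*13 + 19*(-3) + 13*(-3))) = 1/(-573 + (9 + 247 - 57 - 39)) = 1/(-573 + 160) = 1/(-413) = -1/413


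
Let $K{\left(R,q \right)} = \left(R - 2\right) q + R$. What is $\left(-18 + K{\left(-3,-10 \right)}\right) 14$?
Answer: $406$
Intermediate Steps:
$K{\left(R,q \right)} = R + q \left(-2 + R\right)$ ($K{\left(R,q \right)} = \left(R - 2\right) q + R = \left(-2 + R\right) q + R = q \left(-2 + R\right) + R = R + q \left(-2 + R\right)$)
$\left(-18 + K{\left(-3,-10 \right)}\right) 14 = \left(-18 - -47\right) 14 = \left(-18 + \left(-3 + 20 + 30\right)\right) 14 = \left(-18 + 47\right) 14 = 29 \cdot 14 = 406$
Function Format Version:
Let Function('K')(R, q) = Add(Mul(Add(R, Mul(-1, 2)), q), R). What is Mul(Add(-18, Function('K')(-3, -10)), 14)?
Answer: 406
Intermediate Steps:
Function('K')(R, q) = Add(R, Mul(q, Add(-2, R))) (Function('K')(R, q) = Add(Mul(Add(R, -2), q), R) = Add(Mul(Add(-2, R), q), R) = Add(Mul(q, Add(-2, R)), R) = Add(R, Mul(q, Add(-2, R))))
Mul(Add(-18, Function('K')(-3, -10)), 14) = Mul(Add(-18, Add(-3, Mul(-2, -10), Mul(-3, -10))), 14) = Mul(Add(-18, Add(-3, 20, 30)), 14) = Mul(Add(-18, 47), 14) = Mul(29, 14) = 406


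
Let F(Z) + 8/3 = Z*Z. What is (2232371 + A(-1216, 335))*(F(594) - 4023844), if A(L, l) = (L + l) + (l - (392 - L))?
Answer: -24561451187944/3 ≈ -8.1871e+12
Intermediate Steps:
F(Z) = -8/3 + Z² (F(Z) = -8/3 + Z*Z = -8/3 + Z²)
A(L, l) = -392 + 2*L + 2*l (A(L, l) = (L + l) + (l + (-392 + L)) = (L + l) + (-392 + L + l) = -392 + 2*L + 2*l)
(2232371 + A(-1216, 335))*(F(594) - 4023844) = (2232371 + (-392 + 2*(-1216) + 2*335))*((-8/3 + 594²) - 4023844) = (2232371 + (-392 - 2432 + 670))*((-8/3 + 352836) - 4023844) = (2232371 - 2154)*(1058500/3 - 4023844) = 2230217*(-11013032/3) = -24561451187944/3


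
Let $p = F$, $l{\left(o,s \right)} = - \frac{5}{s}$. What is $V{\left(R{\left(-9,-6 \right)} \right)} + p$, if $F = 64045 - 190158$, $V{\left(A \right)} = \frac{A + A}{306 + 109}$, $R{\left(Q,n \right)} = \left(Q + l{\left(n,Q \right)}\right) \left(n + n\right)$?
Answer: $- \frac{157010077}{1245} \approx -1.2611 \cdot 10^{5}$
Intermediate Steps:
$R{\left(Q,n \right)} = 2 n \left(Q - \frac{5}{Q}\right)$ ($R{\left(Q,n \right)} = \left(Q - \frac{5}{Q}\right) \left(n + n\right) = \left(Q - \frac{5}{Q}\right) 2 n = 2 n \left(Q - \frac{5}{Q}\right)$)
$V{\left(A \right)} = \frac{2 A}{415}$
$F = -126113$ ($F = 64045 - 190158 = -126113$)
$p = -126113$
$V{\left(R{\left(-9,-6 \right)} \right)} + p = \frac{2 \cdot 2 \left(-6\right) \frac{1}{-9} \left(-5 + \left(-9\right)^{2}\right)}{415} - 126113 = \frac{2 \cdot 2 \left(-6\right) \left(- \frac{1}{9}\right) \left(-5 + 81\right)}{415} - 126113 = \frac{2 \cdot 2 \left(-6\right) \left(- \frac{1}{9}\right) 76}{415} - 126113 = \frac{2}{415} \cdot \frac{304}{3} - 126113 = \frac{608}{1245} - 126113 = - \frac{157010077}{1245}$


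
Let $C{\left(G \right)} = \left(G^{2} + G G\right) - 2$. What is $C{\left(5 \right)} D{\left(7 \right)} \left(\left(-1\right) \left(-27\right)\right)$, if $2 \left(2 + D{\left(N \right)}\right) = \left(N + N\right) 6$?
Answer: $51840$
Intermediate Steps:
$C{\left(G \right)} = -2 + 2 G^{2}$ ($C{\left(G \right)} = \left(G^{2} + G^{2}\right) - 2 = 2 G^{2} - 2 = -2 + 2 G^{2}$)
$D{\left(N \right)} = -2 + 6 N$ ($D{\left(N \right)} = -2 + \frac{\left(N + N\right) 6}{2} = -2 + \frac{2 N 6}{2} = -2 + \frac{12 N}{2} = -2 + 6 N$)
$C{\left(5 \right)} D{\left(7 \right)} \left(\left(-1\right) \left(-27\right)\right) = \left(-2 + 2 \cdot 5^{2}\right) \left(-2 + 6 \cdot 7\right) \left(\left(-1\right) \left(-27\right)\right) = \left(-2 + 2 \cdot 25\right) \left(-2 + 42\right) 27 = \left(-2 + 50\right) 40 \cdot 27 = 48 \cdot 40 \cdot 27 = 1920 \cdot 27 = 51840$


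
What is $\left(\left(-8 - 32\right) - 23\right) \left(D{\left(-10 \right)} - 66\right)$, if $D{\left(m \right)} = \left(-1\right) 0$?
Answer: $4158$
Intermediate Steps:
$D{\left(m \right)} = 0$
$\left(\left(-8 - 32\right) - 23\right) \left(D{\left(-10 \right)} - 66\right) = \left(\left(-8 - 32\right) - 23\right) \left(0 - 66\right) = \left(-40 - 23\right) \left(-66\right) = \left(-63\right) \left(-66\right) = 4158$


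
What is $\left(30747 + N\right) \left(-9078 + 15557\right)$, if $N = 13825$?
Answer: $288781988$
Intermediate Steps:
$\left(30747 + N\right) \left(-9078 + 15557\right) = \left(30747 + 13825\right) \left(-9078 + 15557\right) = 44572 \cdot 6479 = 288781988$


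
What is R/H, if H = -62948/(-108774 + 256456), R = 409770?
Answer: -15128913285/15737 ≈ -9.6136e+5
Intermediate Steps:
H = -31474/73841 (H = -62948/147682 = -62948*1/147682 = -31474/73841 ≈ -0.42624)
R/H = 409770/(-31474/73841) = 409770*(-73841/31474) = -15128913285/15737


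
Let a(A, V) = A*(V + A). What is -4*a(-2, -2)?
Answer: -32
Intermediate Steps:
a(A, V) = A*(A + V)
-4*a(-2, -2) = -(-8)*(-2 - 2) = -(-8)*(-4) = -4*8 = -32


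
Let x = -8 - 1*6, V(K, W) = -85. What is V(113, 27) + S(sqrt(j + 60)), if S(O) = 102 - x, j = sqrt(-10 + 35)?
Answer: 31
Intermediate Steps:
x = -14 (x = -8 - 6 = -14)
j = 5 (j = sqrt(25) = 5)
S(O) = 116 (S(O) = 102 - 1*(-14) = 102 + 14 = 116)
V(113, 27) + S(sqrt(j + 60)) = -85 + 116 = 31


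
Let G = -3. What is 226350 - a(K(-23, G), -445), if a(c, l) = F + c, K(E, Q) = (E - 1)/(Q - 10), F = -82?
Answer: 2943592/13 ≈ 2.2643e+5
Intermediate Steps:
K(E, Q) = (-1 + E)/(-10 + Q)
a(c, l) = -82 + c
226350 - a(K(-23, G), -445) = 226350 - (-82 + (-1 - 23)/(-10 - 3)) = 226350 - (-82 - 24/(-13)) = 226350 - (-82 - 1/13*(-24)) = 226350 - (-82 + 24/13) = 226350 - 1*(-1042/13) = 226350 + 1042/13 = 2943592/13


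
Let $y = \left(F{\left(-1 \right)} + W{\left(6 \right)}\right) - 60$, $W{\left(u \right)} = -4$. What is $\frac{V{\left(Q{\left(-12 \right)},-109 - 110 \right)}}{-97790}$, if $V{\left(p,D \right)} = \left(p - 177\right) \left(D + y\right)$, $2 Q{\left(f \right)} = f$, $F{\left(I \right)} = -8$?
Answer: $- \frac{53253}{97790} \approx -0.54457$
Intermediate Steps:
$Q{\left(f \right)} = \frac{f}{2}$
$y = -72$ ($y = \left(-8 - 4\right) - 60 = -12 - 60 = -72$)
$V{\left(p,D \right)} = \left(-177 + p\right) \left(-72 + D\right)$ ($V{\left(p,D \right)} = \left(p - 177\right) \left(D - 72\right) = \left(-177 + p\right) \left(-72 + D\right)$)
$\frac{V{\left(Q{\left(-12 \right)},-109 - 110 \right)}}{-97790} = \frac{12744 - 177 \left(-109 - 110\right) - 72 \cdot \frac{1}{2} \left(-12\right) + \left(-109 - 110\right) \frac{1}{2} \left(-12\right)}{-97790} = \left(12744 - -38763 - -432 - -1314\right) \left(- \frac{1}{97790}\right) = \left(12744 + 38763 + 432 + 1314\right) \left(- \frac{1}{97790}\right) = 53253 \left(- \frac{1}{97790}\right) = - \frac{53253}{97790}$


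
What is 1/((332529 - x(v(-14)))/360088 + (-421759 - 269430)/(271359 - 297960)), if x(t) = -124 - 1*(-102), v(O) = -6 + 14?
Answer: 9578700888/257735053783 ≈ 0.037165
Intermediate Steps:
v(O) = 8
x(t) = -22 (x(t) = -124 + 102 = -22)
1/((332529 - x(v(-14)))/360088 + (-421759 - 269430)/(271359 - 297960)) = 1/((332529 - 1*(-22))/360088 + (-421759 - 269430)/(271359 - 297960)) = 1/((332529 + 22)*(1/360088) - 691189/(-26601)) = 1/(332551*(1/360088) - 691189*(-1/26601)) = 1/(332551/360088 + 691189/26601) = 1/(257735053783/9578700888) = 9578700888/257735053783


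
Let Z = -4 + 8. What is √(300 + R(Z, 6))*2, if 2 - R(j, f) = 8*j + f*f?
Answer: 6*√26 ≈ 30.594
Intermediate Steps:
Z = 4
R(j, f) = 2 - f² - 8*j (R(j, f) = 2 - (8*j + f*f) = 2 - (8*j + f²) = 2 - (f² + 8*j) = 2 + (-f² - 8*j) = 2 - f² - 8*j)
√(300 + R(Z, 6))*2 = √(300 + (2 - 1*6² - 8*4))*2 = √(300 + (2 - 1*36 - 32))*2 = √(300 + (2 - 36 - 32))*2 = √(300 - 66)*2 = √234*2 = (3*√26)*2 = 6*√26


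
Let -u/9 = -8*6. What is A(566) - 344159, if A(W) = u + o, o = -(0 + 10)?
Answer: -343737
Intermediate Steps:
u = 432 (u = -(-72)*6 = -9*(-48) = 432)
o = -10 (o = -1*10 = -10)
A(W) = 422 (A(W) = 432 - 10 = 422)
A(566) - 344159 = 422 - 344159 = -343737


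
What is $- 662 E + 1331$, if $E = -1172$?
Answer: $777195$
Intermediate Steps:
$- 662 E + 1331 = \left(-662\right) \left(-1172\right) + 1331 = 775864 + 1331 = 777195$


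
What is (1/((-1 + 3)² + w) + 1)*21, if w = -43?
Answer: 266/13 ≈ 20.462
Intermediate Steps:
(1/((-1 + 3)² + w) + 1)*21 = (1/((-1 + 3)² - 43) + 1)*21 = (1/(2² - 43) + 1)*21 = (1/(4 - 43) + 1)*21 = (1/(-39) + 1)*21 = (-1/39 + 1)*21 = (38/39)*21 = 266/13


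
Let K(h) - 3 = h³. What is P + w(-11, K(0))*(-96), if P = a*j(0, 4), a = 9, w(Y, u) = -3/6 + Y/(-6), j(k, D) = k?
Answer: -128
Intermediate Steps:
K(h) = 3 + h³
w(Y, u) = -½ - Y/6 (w(Y, u) = -3*⅙ + Y*(-⅙) = -½ - Y/6)
P = 0 (P = 9*0 = 0)
P + w(-11, K(0))*(-96) = 0 + (-½ - ⅙*(-11))*(-96) = 0 + (-½ + 11/6)*(-96) = 0 + (4/3)*(-96) = 0 - 128 = -128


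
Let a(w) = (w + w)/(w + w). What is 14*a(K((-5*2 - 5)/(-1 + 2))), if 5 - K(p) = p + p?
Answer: 14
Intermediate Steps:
K(p) = 5 - 2*p (K(p) = 5 - (p + p) = 5 - 2*p)
a(w) = 1 (a(w) = (2*w)/((2*w)) = (2*w)*(1/(2*w)) = 1)
14*a(K((-5*2 - 5)/(-1 + 2))) = 14*1 = 14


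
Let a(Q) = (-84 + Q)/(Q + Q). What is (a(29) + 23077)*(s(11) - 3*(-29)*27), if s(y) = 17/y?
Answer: 17302977408/319 ≈ 5.4241e+7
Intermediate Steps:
a(Q) = (-84 + Q)/(2*Q) (a(Q) = (-84 + Q)/((2*Q)) = (-84 + Q)*(1/(2*Q)) = (-84 + Q)/(2*Q))
(a(29) + 23077)*(s(11) - 3*(-29)*27) = ((½)*(-84 + 29)/29 + 23077)*(17/11 - 3*(-29)*27) = ((½)*(1/29)*(-55) + 23077)*(17*(1/11) + 87*27) = (-55/58 + 23077)*(17/11 + 2349) = (1338411/58)*(25856/11) = 17302977408/319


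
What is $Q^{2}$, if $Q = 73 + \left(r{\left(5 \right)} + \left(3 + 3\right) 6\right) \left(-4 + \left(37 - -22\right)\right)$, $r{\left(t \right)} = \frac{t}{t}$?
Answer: $4443664$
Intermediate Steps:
$r{\left(t \right)} = 1$
$Q = 2108$ ($Q = 73 + \left(1 + \left(3 + 3\right) 6\right) \left(-4 + \left(37 - -22\right)\right) = 73 + \left(1 + 6 \cdot 6\right) \left(-4 + \left(37 + 22\right)\right) = 73 + \left(1 + 36\right) \left(-4 + 59\right) = 73 + 37 \cdot 55 = 73 + 2035 = 2108$)
$Q^{2} = 2108^{2} = 4443664$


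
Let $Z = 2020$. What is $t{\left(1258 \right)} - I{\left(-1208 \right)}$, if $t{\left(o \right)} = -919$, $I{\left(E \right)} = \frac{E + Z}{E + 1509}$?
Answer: $- \frac{39633}{43} \approx -921.7$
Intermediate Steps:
$I{\left(E \right)} = \frac{2020 + E}{1509 + E}$ ($I{\left(E \right)} = \frac{E + 2020}{E + 1509} = \frac{2020 + E}{1509 + E}$)
$t{\left(1258 \right)} - I{\left(-1208 \right)} = -919 - \frac{2020 - 1208}{1509 - 1208} = -919 - \frac{1}{301} \cdot 812 = -919 - \frac{116}{43} = - \frac{39633}{43}$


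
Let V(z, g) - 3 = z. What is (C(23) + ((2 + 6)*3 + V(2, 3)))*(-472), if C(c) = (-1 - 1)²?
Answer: -15576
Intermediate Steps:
C(c) = 4 (C(c) = (-2)² = 4)
V(z, g) = 3 + z
(C(23) + ((2 + 6)*3 + V(2, 3)))*(-472) = (4 + ((2 + 6)*3 + (3 + 2)))*(-472) = (4 + (8*3 + 5))*(-472) = (4 + (24 + 5))*(-472) = (4 + 29)*(-472) = 33*(-472) = -15576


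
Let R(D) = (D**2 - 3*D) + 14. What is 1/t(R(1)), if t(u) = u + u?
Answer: 1/24 ≈ 0.041667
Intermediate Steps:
R(D) = 14 + D**2 - 3*D
t(u) = 2*u
1/t(R(1)) = 1/(2*(14 + 1**2 - 3*1)) = 1/(2*(14 + 1 - 3)) = 1/(2*12) = 1/24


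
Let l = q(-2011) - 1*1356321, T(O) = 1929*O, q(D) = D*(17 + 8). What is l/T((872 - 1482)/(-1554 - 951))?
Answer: -117450766/39223 ≈ -2994.4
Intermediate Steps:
q(D) = 25*D (q(D) = D*25 = 25*D)
l = -1406596 (l = 25*(-2011) - 1*1356321 = -50275 - 1356321 = -1406596)
l/T((872 - 1482)/(-1554 - 951)) = -1406596*(-1554 - 951)/(1929*(872 - 1482)) = -1406596/(1929*(-610/(-2505))) = -1406596/(1929*(-610*(-1/2505))) = -1406596/(1929*(122/501)) = -1406596/78446/167 = -1406596*167/78446 = -117450766/39223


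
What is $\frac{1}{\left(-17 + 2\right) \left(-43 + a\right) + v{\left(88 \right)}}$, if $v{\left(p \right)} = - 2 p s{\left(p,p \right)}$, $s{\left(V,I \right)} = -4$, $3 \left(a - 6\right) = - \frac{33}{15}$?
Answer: $\frac{1}{1270} \approx 0.0007874$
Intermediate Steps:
$a = \frac{79}{15}$ ($a = 6 + \frac{\left(-33\right) \frac{1}{15}}{3} = 6 + \frac{1}{3} \left(- \frac{11}{5}\right) = 6 - \frac{11}{15} = \frac{79}{15} \approx 5.2667$)
$v{\left(p \right)} = 8 p$ ($v{\left(p \right)} = - 2 p \left(-4\right) = 8 p$)
$\frac{1}{\left(-17 + 2\right) \left(-43 + a\right) + v{\left(88 \right)}} = \frac{1}{\left(-17 + 2\right) \left(-43 + \frac{79}{15}\right) + 8 \cdot 88} = \frac{1}{\left(-15\right) \left(- \frac{566}{15}\right) + 704} = \frac{1}{566 + 704} = \frac{1}{1270}$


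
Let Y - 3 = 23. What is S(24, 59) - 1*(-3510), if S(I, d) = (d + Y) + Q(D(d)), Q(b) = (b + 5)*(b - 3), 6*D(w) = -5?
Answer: 128845/36 ≈ 3579.0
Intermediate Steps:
Y = 26 (Y = 3 + 23 = 26)
D(w) = -⅚ (D(w) = (⅙)*(-5) = -⅚)
Q(b) = (-3 + b)*(5 + b) (Q(b) = (5 + b)*(-3 + b) = (-3 + b)*(5 + b))
S(I, d) = 361/36 + d (S(I, d) = (d + 26) + (-15 + (-⅚)² + 2*(-⅚)) = (26 + d) + (-15 + 25/36 - 5/3) = (26 + d) - 575/36 = 361/36 + d)
S(24, 59) - 1*(-3510) = (361/36 + 59) - 1*(-3510) = 2485/36 + 3510 = 128845/36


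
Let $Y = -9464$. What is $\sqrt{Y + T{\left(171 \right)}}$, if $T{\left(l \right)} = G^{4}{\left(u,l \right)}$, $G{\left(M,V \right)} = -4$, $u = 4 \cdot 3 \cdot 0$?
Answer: $2 i \sqrt{2302} \approx 95.958 i$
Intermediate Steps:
$u = 0$ ($u = 12 \cdot 0 = 0$)
$T{\left(l \right)} = 256$ ($T{\left(l \right)} = \left(-4\right)^{4} = 256$)
$\sqrt{Y + T{\left(171 \right)}} = \sqrt{-9464 + 256} = \sqrt{-9208} = 2 i \sqrt{2302}$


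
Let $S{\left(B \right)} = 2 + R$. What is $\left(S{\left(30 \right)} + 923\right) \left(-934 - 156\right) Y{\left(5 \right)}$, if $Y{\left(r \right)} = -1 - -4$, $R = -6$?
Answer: $-3005130$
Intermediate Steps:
$Y{\left(r \right)} = 3$ ($Y{\left(r \right)} = -1 + 4 = 3$)
$S{\left(B \right)} = -4$ ($S{\left(B \right)} = 2 - 6 = -4$)
$\left(S{\left(30 \right)} + 923\right) \left(-934 - 156\right) Y{\left(5 \right)} = \left(-4 + 923\right) \left(-934 - 156\right) 3 = 919 \left(-934 - 156\right) 3 = 919 \left(-1090\right) 3 = \left(-1001710\right) 3 = -3005130$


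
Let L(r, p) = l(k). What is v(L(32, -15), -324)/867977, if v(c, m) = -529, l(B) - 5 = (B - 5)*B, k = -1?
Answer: -529/867977 ≈ -0.00060946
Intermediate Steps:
l(B) = 5 + B*(-5 + B) (l(B) = 5 + (B - 5)*B = 5 + (-5 + B)*B = 5 + B*(-5 + B))
L(r, p) = 11 (L(r, p) = 5 + (-1)² - 5*(-1) = 5 + 1 + 5 = 11)
v(L(32, -15), -324)/867977 = -529/867977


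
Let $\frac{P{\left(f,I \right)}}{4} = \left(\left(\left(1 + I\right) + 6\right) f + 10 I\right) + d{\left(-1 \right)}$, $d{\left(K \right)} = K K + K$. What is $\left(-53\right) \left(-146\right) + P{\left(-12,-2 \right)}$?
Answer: $7418$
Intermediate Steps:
$d{\left(K \right)} = K + K^{2}$ ($d{\left(K \right)} = K^{2} + K = K + K^{2}$)
$P{\left(f,I \right)} = 40 I + 4 f \left(7 + I\right)$ ($P{\left(f,I \right)} = 4 \left(\left(\left(\left(1 + I\right) + 6\right) f + 10 I\right) - \left(1 - 1\right)\right) = 4 \left(\left(\left(7 + I\right) f + 10 I\right) - 0\right) = 4 \left(\left(f \left(7 + I\right) + 10 I\right) + 0\right) = 4 \left(\left(10 I + f \left(7 + I\right)\right) + 0\right) = 4 \left(10 I + f \left(7 + I\right)\right) = 40 I + 4 f \left(7 + I\right)$)
$\left(-53\right) \left(-146\right) + P{\left(-12,-2 \right)} = \left(-53\right) \left(-146\right) + \left(28 \left(-12\right) + 40 \left(-2\right) + 4 \left(-2\right) \left(-12\right)\right) = 7738 - 320 = 7418$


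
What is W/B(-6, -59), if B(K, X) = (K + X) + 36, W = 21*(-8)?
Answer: 168/29 ≈ 5.7931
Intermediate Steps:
W = -168
B(K, X) = 36 + K + X
W/B(-6, -59) = -168/(36 - 6 - 59) = -168/(-29) = -168*(-1/29) = 168/29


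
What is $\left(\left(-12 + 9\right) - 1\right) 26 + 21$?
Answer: $-83$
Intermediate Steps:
$\left(\left(-12 + 9\right) - 1\right) 26 + 21 = \left(-3 - 1\right) 26 + 21 = \left(-4\right) 26 + 21 = -104 + 21 = -83$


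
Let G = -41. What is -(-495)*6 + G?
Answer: 2929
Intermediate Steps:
-(-495)*6 + G = -(-495)*6 - 41 = -99*(-30) - 41 = 2970 - 41 = 2929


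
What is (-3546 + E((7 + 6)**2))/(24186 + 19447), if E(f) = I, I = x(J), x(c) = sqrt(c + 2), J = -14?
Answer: -3546/43633 + 2*I*sqrt(3)/43633 ≈ -0.081269 + 7.9392e-5*I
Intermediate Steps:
x(c) = sqrt(2 + c)
I = 2*I*sqrt(3) (I = sqrt(2 - 14) = sqrt(-12) = 2*I*sqrt(3) ≈ 3.4641*I)
E(f) = 2*I*sqrt(3)
(-3546 + E((7 + 6)**2))/(24186 + 19447) = (-3546 + 2*I*sqrt(3))/(24186 + 19447) = (-3546 + 2*I*sqrt(3))/43633 = (-3546 + 2*I*sqrt(3))*(1/43633) = -3546/43633 + 2*I*sqrt(3)/43633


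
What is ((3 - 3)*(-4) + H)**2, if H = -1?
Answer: 1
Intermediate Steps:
((3 - 3)*(-4) + H)**2 = ((3 - 3)*(-4) - 1)**2 = (0*(-4) - 1)**2 = (0 - 1)**2 = (-1)**2 = 1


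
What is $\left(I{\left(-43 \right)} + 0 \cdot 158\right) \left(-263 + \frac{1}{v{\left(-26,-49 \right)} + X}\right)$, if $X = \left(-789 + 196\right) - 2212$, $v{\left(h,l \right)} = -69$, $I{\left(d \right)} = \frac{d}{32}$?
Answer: $\frac{32502109}{91968} \approx 353.41$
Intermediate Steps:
$I{\left(d \right)} = \frac{d}{32}$ ($I{\left(d \right)} = d \frac{1}{32} = \frac{d}{32}$)
$X = -2805$ ($X = -593 - 2212 = -2805$)
$\left(I{\left(-43 \right)} + 0 \cdot 158\right) \left(-263 + \frac{1}{v{\left(-26,-49 \right)} + X}\right) = \left(\frac{1}{32} \left(-43\right) + 0 \cdot 158\right) \left(-263 + \frac{1}{-69 - 2805}\right) = \left(- \frac{43}{32} + 0\right) \left(-263 + \frac{1}{-2874}\right) = - \frac{43 \left(-263 - \frac{1}{2874}\right)}{32} = \left(- \frac{43}{32}\right) \left(- \frac{755863}{2874}\right) = \frac{32502109}{91968}$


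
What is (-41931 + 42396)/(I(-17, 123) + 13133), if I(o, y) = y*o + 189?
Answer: 465/11231 ≈ 0.041403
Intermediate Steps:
I(o, y) = 189 + o*y (I(o, y) = o*y + 189 = 189 + o*y)
(-41931 + 42396)/(I(-17, 123) + 13133) = (-41931 + 42396)/((189 - 17*123) + 13133) = 465/((189 - 2091) + 13133) = 465/(-1902 + 13133) = 465/11231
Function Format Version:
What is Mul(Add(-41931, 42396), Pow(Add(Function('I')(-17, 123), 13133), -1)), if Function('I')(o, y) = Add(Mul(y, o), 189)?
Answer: Rational(465, 11231) ≈ 0.041403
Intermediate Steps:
Function('I')(o, y) = Add(189, Mul(o, y)) (Function('I')(o, y) = Add(Mul(o, y), 189) = Add(189, Mul(o, y)))
Mul(Add(-41931, 42396), Pow(Add(Function('I')(-17, 123), 13133), -1)) = Mul(Add(-41931, 42396), Pow(Add(Add(189, Mul(-17, 123)), 13133), -1)) = Mul(465, Pow(Add(Add(189, -2091), 13133), -1)) = Mul(465, Pow(Add(-1902, 13133), -1)) = Mul(465, Pow(11231, -1)) = Mul(465, Rational(1, 11231)) = Rational(465, 11231)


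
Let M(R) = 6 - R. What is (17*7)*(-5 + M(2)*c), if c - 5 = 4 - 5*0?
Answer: 3689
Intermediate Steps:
c = 9 (c = 5 + (4 - 5*0) = 5 + (4 + 0) = 5 + 4 = 9)
(17*7)*(-5 + M(2)*c) = (17*7)*(-5 + (6 - 1*2)*9) = 119*(-5 + (6 - 2)*9) = 119*(-5 + 4*9) = 119*(-5 + 36) = 119*31 = 3689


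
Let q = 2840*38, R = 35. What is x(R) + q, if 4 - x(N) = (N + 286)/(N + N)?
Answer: 7554359/70 ≈ 1.0792e+5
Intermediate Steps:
q = 107920
x(N) = 4 - (286 + N)/(2*N) (x(N) = 4 - (N + 286)/(N + N) = 4 - (286 + N)/(2*N))
x(R) + q = (7/2 - 143/35) + 107920 = -41/70 + 107920 = 7554359/70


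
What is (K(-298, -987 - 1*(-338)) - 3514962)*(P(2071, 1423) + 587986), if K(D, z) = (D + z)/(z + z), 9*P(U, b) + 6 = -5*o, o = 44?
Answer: -12071359617061696/5841 ≈ -2.0667e+12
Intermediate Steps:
P(U, b) = -226/9 (P(U, b) = -⅔ + (-5*44)/9 = -⅔ + (⅑)*(-220) = -⅔ - 220/9 = -226/9)
K(D, z) = (D + z)/(2*z) (K(D, z) = (D + z)/((2*z)) = (D + z)*(1/(2*z)) = (D + z)/(2*z))
(K(-298, -987 - 1*(-338)) - 3514962)*(P(2071, 1423) + 587986) = ((-298 + (-987 - 1*(-338)))/(2*(-987 - 1*(-338))) - 3514962)*(-226/9 + 587986) = ((-298 + (-987 + 338))/(2*(-987 + 338)) - 3514962)*(5291648/9) = ((½)*(-298 - 649)/(-649) - 3514962)*(5291648/9) = ((½)*(-1/649)*(-947) - 3514962)*(5291648/9) = (947/1298 - 3514962)*(5291648/9) = -4562419729/1298*5291648/9 = -12071359617061696/5841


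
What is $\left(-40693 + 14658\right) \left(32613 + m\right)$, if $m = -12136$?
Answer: $-533118695$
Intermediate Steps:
$\left(-40693 + 14658\right) \left(32613 + m\right) = \left(-40693 + 14658\right) \left(32613 - 12136\right) = \left(-26035\right) 20477 = -533118695$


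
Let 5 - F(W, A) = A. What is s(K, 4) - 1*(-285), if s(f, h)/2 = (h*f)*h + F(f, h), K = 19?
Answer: 895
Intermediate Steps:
F(W, A) = 5 - A
s(f, h) = 10 - 2*h + 2*f*h**2 (s(f, h) = 2*((h*f)*h + (5 - h)) = 2*((f*h)*h + (5 - h)) = 2*(f*h**2 + (5 - h)) = 2*(5 - h + f*h**2) = 10 - 2*h + 2*f*h**2)
s(K, 4) - 1*(-285) = (10 - 2*4 + 2*19*4**2) - 1*(-285) = (10 - 8 + 2*19*16) + 285 = (10 - 8 + 608) + 285 = 610 + 285 = 895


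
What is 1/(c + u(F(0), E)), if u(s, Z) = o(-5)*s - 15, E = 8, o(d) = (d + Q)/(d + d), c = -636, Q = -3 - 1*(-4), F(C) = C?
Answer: -1/651 ≈ -0.0015361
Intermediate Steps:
Q = 1 (Q = -3 + 4 = 1)
o(d) = (1 + d)/(2*d) (o(d) = (d + 1)/(d + d) = (1 + d)/((2*d)) = (1 + d)*(1/(2*d)) = (1 + d)/(2*d))
u(s, Z) = -15 + 2*s/5 (u(s, Z) = ((½)*(1 - 5)/(-5))*s - 15 = ((½)*(-⅕)*(-4))*s - 15 = 2*s/5 - 15 = -15 + 2*s/5)
1/(c + u(F(0), E)) = 1/(-636 + (-15 + (⅖)*0)) = 1/(-636 + (-15 + 0)) = 1/(-636 - 15) = 1/(-651) = -1/651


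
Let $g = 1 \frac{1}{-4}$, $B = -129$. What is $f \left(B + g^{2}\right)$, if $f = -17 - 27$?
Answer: $\frac{22693}{4} \approx 5673.3$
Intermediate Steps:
$g = - \frac{1}{4}$ ($g = 1 \left(- \frac{1}{4}\right) = - \frac{1}{4} \approx -0.25$)
$f = -44$ ($f = -17 - 27 = -44$)
$f \left(B + g^{2}\right) = - 44 \left(-129 + \left(- \frac{1}{4}\right)^{2}\right) = - 44 \left(-129 + \frac{1}{16}\right) = \left(-44\right) \left(- \frac{2063}{16}\right) = \frac{22693}{4}$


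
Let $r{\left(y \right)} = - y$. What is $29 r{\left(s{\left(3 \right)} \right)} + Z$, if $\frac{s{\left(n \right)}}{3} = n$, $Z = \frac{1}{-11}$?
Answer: $- \frac{2872}{11} \approx -261.09$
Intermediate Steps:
$Z = - \frac{1}{11} \approx -0.090909$
$s{\left(n \right)} = 3 n$
$29 r{\left(s{\left(3 \right)} \right)} + Z = 29 \left(- 3 \cdot 3\right) - \frac{1}{11} = 29 \left(\left(-1\right) 9\right) - \frac{1}{11} = 29 \left(-9\right) - \frac{1}{11} = -261 - \frac{1}{11} = - \frac{2872}{11}$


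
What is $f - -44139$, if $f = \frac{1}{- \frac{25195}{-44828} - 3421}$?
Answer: $\frac{6767894310799}{153331393} \approx 44139.0$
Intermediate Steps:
$f = - \frac{44828}{153331393}$ ($f = \frac{1}{\left(-25195\right) \left(- \frac{1}{44828}\right) - 3421} = \frac{1}{\frac{25195}{44828} - 3421} = \frac{1}{- \frac{153331393}{44828}} = - \frac{44828}{153331393} \approx -0.00029236$)
$f - -44139 = - \frac{44828}{153331393} - -44139 = - \frac{44828}{153331393} + 44139 = \frac{6767894310799}{153331393}$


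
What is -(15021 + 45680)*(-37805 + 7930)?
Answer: 1813442375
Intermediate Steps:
-(15021 + 45680)*(-37805 + 7930) = -60701*(-29875) = -1*(-1813442375) = 1813442375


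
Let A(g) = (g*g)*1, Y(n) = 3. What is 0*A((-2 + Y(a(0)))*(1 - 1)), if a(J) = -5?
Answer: 0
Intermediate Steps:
A(g) = g² (A(g) = g²*1 = g²)
0*A((-2 + Y(a(0)))*(1 - 1)) = 0*((-2 + 3)*(1 - 1))² = 0*(1*0)² = 0*0² = 0*0 = 0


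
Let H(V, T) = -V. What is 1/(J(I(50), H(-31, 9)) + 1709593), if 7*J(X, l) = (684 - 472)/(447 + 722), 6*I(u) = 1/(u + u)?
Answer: 8183/13989599731 ≈ 5.8493e-7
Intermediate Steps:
I(u) = 1/(12*u) (I(u) = 1/(6*(u + u)) = 1/(6*((2*u))) = (1/(2*u))/6 = 1/(12*u))
J(X, l) = 212/8183 (J(X, l) = ((684 - 472)/(447 + 722))/7 = (212/1169)/7 = (212*(1/1169))/7 = (⅐)*(212/1169) = 212/8183)
1/(J(I(50), H(-31, 9)) + 1709593) = 1/(212/8183 + 1709593) = 1/(13989599731/8183) = 8183/13989599731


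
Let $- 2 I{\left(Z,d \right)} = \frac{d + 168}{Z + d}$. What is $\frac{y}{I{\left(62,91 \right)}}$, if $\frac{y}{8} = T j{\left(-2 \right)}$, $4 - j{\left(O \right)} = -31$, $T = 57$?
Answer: $- \frac{697680}{37} \approx -18856.0$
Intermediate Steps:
$j{\left(O \right)} = 35$ ($j{\left(O \right)} = 4 - -31 = 4 + 31 = 35$)
$I{\left(Z,d \right)} = - \frac{168 + d}{2 \left(Z + d\right)}$ ($I{\left(Z,d \right)} = - \frac{\left(d + 168\right) \frac{1}{Z + d}}{2} = - \frac{\left(168 + d\right) \frac{1}{Z + d}}{2} = - \frac{\frac{1}{Z + d} \left(168 + d\right)}{2} = - \frac{168 + d}{2 \left(Z + d\right)}$)
$y = 15960$ ($y = 8 \cdot 57 \cdot 35 = 8 \cdot 1995 = 15960$)
$\frac{y}{I{\left(62,91 \right)}} = \frac{15960}{\frac{1}{62 + 91} \left(-84 - \frac{91}{2}\right)} = \frac{15960}{\frac{1}{153} \left(-84 - \frac{91}{2}\right)} = \frac{15960}{\frac{1}{153} \left(- \frac{259}{2}\right)} = \frac{15960}{- \frac{259}{306}} = 15960 \left(- \frac{306}{259}\right) = - \frac{697680}{37}$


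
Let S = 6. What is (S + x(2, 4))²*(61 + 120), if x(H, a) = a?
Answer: 18100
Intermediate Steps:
(S + x(2, 4))²*(61 + 120) = (6 + 4)²*(61 + 120) = 10²*181 = 100*181 = 18100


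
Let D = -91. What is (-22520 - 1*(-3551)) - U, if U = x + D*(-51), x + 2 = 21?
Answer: -23629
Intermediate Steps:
x = 19 (x = -2 + 21 = 19)
U = 4660 (U = 19 - 91*(-51) = 19 + 4641 = 4660)
(-22520 - 1*(-3551)) - U = (-22520 - 1*(-3551)) - 1*4660 = (-22520 + 3551) - 4660 = -18969 - 4660 = -23629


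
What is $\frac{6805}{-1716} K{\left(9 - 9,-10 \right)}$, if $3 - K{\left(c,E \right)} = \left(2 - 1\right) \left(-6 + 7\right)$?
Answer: $- \frac{6805}{858} \approx -7.9312$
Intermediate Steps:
$K{\left(c,E \right)} = 2$ ($K{\left(c,E \right)} = 3 - \left(2 - 1\right) \left(-6 + 7\right) = 3 - 1 \cdot 1 = 3 - 1 = 2$)
$\frac{6805}{-1716} K{\left(9 - 9,-10 \right)} = \frac{6805}{-1716} \cdot 2 = 6805 \left(- \frac{1}{1716}\right) 2 = \left(- \frac{6805}{1716}\right) 2 = - \frac{6805}{858}$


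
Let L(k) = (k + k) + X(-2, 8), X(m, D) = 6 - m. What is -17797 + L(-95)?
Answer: -17979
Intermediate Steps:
L(k) = 8 + 2*k (L(k) = (k + k) + (6 - 1*(-2)) = 2*k + (6 + 2) = 2*k + 8 = 8 + 2*k)
-17797 + L(-95) = -17797 + (8 + 2*(-95)) = -17797 + (8 - 190) = -17797 - 182 = -17979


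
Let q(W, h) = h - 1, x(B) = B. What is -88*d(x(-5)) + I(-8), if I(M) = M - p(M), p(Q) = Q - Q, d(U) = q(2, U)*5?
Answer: 2632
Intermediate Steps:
q(W, h) = -1 + h
d(U) = -5 + 5*U (d(U) = (-1 + U)*5 = -5 + 5*U)
p(Q) = 0
I(M) = M (I(M) = M - 1*0 = M + 0 = M)
-88*d(x(-5)) + I(-8) = -88*(-5 + 5*(-5)) - 8 = -88*(-5 - 25) - 8 = -88*(-30) - 8 = 2640 - 8 = 2632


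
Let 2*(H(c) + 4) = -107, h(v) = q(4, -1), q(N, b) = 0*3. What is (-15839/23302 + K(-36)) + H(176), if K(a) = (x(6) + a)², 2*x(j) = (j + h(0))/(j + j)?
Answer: 227405667/186416 ≈ 1219.9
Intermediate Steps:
q(N, b) = 0
h(v) = 0
H(c) = -115/2 (H(c) = -4 + (½)*(-107) = -4 - 107/2 = -115/2)
x(j) = ¼ (x(j) = ((j + 0)/(j + j))/2 = (j/((2*j)))/2 = (j*(1/(2*j)))/2 = (½)*(½) = ¼)
K(a) = (¼ + a)²
(-15839/23302 + K(-36)) + H(176) = (-15839/23302 + (1 + 4*(-36))²/16) - 115/2 = (-15839*1/23302 + (1 - 144)²/16) - 115/2 = (-15839/23302 + (1/16)*(-143)²) - 115/2 = (-15839/23302 + (1/16)*20449) - 115/2 = (-15839/23302 + 20449/16) - 115/2 = 238124587/186416 - 115/2 = 227405667/186416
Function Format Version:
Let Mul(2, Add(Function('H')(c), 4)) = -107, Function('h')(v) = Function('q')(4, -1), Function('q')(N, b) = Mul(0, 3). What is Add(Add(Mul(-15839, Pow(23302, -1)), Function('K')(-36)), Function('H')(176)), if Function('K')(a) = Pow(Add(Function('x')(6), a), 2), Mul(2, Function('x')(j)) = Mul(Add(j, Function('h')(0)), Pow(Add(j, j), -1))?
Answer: Rational(227405667, 186416) ≈ 1219.9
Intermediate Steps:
Function('q')(N, b) = 0
Function('h')(v) = 0
Function('H')(c) = Rational(-115, 2) (Function('H')(c) = Add(-4, Mul(Rational(1, 2), -107)) = Add(-4, Rational(-107, 2)) = Rational(-115, 2))
Function('x')(j) = Rational(1, 4) (Function('x')(j) = Mul(Rational(1, 2), Mul(Add(j, 0), Pow(Add(j, j), -1))) = Mul(Rational(1, 2), Mul(j, Pow(Mul(2, j), -1))) = Mul(Rational(1, 2), Mul(j, Mul(Rational(1, 2), Pow(j, -1)))) = Mul(Rational(1, 2), Rational(1, 2)) = Rational(1, 4))
Function('K')(a) = Pow(Add(Rational(1, 4), a), 2)
Add(Add(Mul(-15839, Pow(23302, -1)), Function('K')(-36)), Function('H')(176)) = Add(Add(Mul(-15839, Pow(23302, -1)), Mul(Rational(1, 16), Pow(Add(1, Mul(4, -36)), 2))), Rational(-115, 2)) = Add(Add(Mul(-15839, Rational(1, 23302)), Mul(Rational(1, 16), Pow(Add(1, -144), 2))), Rational(-115, 2)) = Add(Add(Rational(-15839, 23302), Mul(Rational(1, 16), Pow(-143, 2))), Rational(-115, 2)) = Add(Add(Rational(-15839, 23302), Mul(Rational(1, 16), 20449)), Rational(-115, 2)) = Add(Add(Rational(-15839, 23302), Rational(20449, 16)), Rational(-115, 2)) = Add(Rational(238124587, 186416), Rational(-115, 2)) = Rational(227405667, 186416)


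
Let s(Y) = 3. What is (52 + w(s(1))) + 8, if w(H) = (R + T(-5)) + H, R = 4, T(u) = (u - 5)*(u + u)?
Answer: 167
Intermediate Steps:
T(u) = 2*u*(-5 + u) (T(u) = (-5 + u)*(2*u) = 2*u*(-5 + u))
w(H) = 104 + H (w(H) = (4 + 2*(-5)*(-5 - 5)) + H = (4 + 2*(-5)*(-10)) + H = (4 + 100) + H = 104 + H)
(52 + w(s(1))) + 8 = (52 + (104 + 3)) + 8 = (52 + 107) + 8 = 159 + 8 = 167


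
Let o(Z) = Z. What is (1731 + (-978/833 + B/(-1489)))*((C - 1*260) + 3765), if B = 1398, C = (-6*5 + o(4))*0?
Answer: 7516131011355/1240337 ≈ 6.0598e+6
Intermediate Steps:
C = 0 (C = (-6*5 + 4)*0 = (-30 + 4)*0 = -26*0 = 0)
(1731 + (-978/833 + B/(-1489)))*((C - 1*260) + 3765) = (1731 + (-978/833 + 1398/(-1489)))*((0 - 1*260) + 3765) = (1731 + (-978*1/833 + 1398*(-1/1489)))*((0 - 260) + 3765) = (1731 + (-978/833 - 1398/1489))*(-260 + 3765) = (1731 - 2620776/1240337)*3505 = (2144402571/1240337)*3505 = 7516131011355/1240337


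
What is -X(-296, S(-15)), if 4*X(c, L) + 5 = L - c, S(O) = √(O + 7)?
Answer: -291/4 - I*√2/2 ≈ -72.75 - 0.70711*I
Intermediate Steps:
S(O) = √(7 + O)
X(c, L) = -5/4 - c/4 + L/4 (X(c, L) = -5/4 + (L - c)/4 = -5/4 + (-c/4 + L/4) = -5/4 - c/4 + L/4)
-X(-296, S(-15)) = -(-5/4 - ¼*(-296) + √(7 - 15)/4) = -(-5/4 + 74 + √(-8)/4) = -(-5/4 + 74 + (2*I*√2)/4) = -(-5/4 + 74 + I*√2/2) = -(291/4 + I*√2/2) = -291/4 - I*√2/2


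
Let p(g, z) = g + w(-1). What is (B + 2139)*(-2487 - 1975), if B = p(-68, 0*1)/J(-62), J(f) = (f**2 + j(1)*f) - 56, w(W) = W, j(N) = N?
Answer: -257691655/27 ≈ -9.5441e+6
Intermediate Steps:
p(g, z) = -1 + g (p(g, z) = g - 1 = -1 + g)
J(f) = -56 + f + f**2 (J(f) = (f**2 + 1*f) - 56 = (f**2 + f) - 56 = (f + f**2) - 56 = -56 + f + f**2)
B = -1/54 (B = (-1 - 68)/(-56 - 62 + (-62)**2) = -69/(-56 - 62 + 3844) = -69/3726 = -69*1/3726 = -1/54 ≈ -0.018519)
(B + 2139)*(-2487 - 1975) = (-1/54 + 2139)*(-2487 - 1975) = (115505/54)*(-4462) = -257691655/27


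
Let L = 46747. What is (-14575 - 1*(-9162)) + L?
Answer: 41334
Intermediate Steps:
(-14575 - 1*(-9162)) + L = (-14575 - 1*(-9162)) + 46747 = (-14575 + 9162) + 46747 = -5413 + 46747 = 41334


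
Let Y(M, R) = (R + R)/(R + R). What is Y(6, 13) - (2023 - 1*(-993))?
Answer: -3015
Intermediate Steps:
Y(M, R) = 1 (Y(M, R) = (2*R)/((2*R)) = (2*R)*(1/(2*R)) = 1)
Y(6, 13) - (2023 - 1*(-993)) = 1 - (2023 - 1*(-993)) = 1 - (2023 + 993) = 1 - 1*3016 = 1 - 3016 = -3015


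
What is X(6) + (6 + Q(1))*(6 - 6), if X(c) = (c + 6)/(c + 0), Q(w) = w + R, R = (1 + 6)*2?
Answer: 2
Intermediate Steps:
R = 14 (R = 7*2 = 14)
Q(w) = 14 + w (Q(w) = w + 14 = 14 + w)
X(c) = (6 + c)/c
X(6) + (6 + Q(1))*(6 - 6) = (6 + 6)/6 + (6 + (14 + 1))*(6 - 6) = (⅙)*12 + (6 + 15)*0 = 2 + 21*0 = 2 + 0 = 2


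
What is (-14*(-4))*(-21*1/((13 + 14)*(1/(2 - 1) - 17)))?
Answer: 49/18 ≈ 2.7222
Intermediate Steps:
(-14*(-4))*(-21*1/((13 + 14)*(1/(2 - 1) - 17))) = 56*(-21*1/(27*(1/1 - 17))) = 56*(-21*1/(27*(1 - 17))) = 56*(-21/((-16*27))) = 56*(-21/(-432)) = 56*(-21*(-1/432)) = 56*(7/144) = 49/18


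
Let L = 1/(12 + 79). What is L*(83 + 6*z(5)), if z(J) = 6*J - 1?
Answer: 257/91 ≈ 2.8242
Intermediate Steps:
z(J) = -1 + 6*J
L = 1/91 ≈ 0.010989
L*(83 + 6*z(5)) = (83 + 6*(-1 + 6*5))/91 = (83 + 6*(-1 + 30))/91 = (83 + 6*29)/91 = (83 + 174)/91 = (1/91)*257 = 257/91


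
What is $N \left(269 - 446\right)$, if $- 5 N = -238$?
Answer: $- \frac{42126}{5} \approx -8425.2$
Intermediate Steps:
$N = \frac{238}{5}$ ($N = \left(- \frac{1}{5}\right) \left(-238\right) = \frac{238}{5} \approx 47.6$)
$N \left(269 - 446\right) = \frac{238 \left(269 - 446\right)}{5} = \frac{238}{5} \left(-177\right) = - \frac{42126}{5}$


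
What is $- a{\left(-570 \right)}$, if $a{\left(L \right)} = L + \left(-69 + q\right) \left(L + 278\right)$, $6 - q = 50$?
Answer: $-32426$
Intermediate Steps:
$q = -44$ ($q = 6 - 50 = -44$)
$a{\left(L \right)} = -31414 - 112 L$ ($a{\left(L \right)} = L + \left(-69 - 44\right) \left(L + 278\right) = L - 113 \left(278 + L\right) = L - \left(31414 + 113 L\right) = -31414 - 112 L$)
$- a{\left(-570 \right)} = - (-31414 - -63840) = - (-31414 + 63840) = \left(-1\right) 32426 = -32426$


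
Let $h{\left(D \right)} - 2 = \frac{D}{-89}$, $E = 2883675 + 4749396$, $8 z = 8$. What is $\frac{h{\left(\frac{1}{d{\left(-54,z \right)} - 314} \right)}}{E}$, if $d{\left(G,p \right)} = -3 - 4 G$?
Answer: $\frac{5993}{22871225073} \approx 2.6203 \cdot 10^{-7}$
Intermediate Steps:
$z = 1$ ($z = \frac{1}{8} \cdot 8 = 1$)
$E = 7633071$
$h{\left(D \right)} = 2 - \frac{D}{89}$ ($h{\left(D \right)} = 2 + \frac{D}{-89} = 2 + D \left(- \frac{1}{89}\right) = 2 - \frac{D}{89}$)
$\frac{h{\left(\frac{1}{d{\left(-54,z \right)} - 314} \right)}}{E} = \frac{2 - \frac{1}{89 \left(\left(-3 - -216\right) - 314\right)}}{7633071} = \left(2 - \frac{1}{89 \left(\left(-3 + 216\right) - 314\right)}\right) \frac{1}{7633071} = \left(2 - \frac{1}{89 \left(213 - 314\right)}\right) \frac{1}{7633071} = \left(2 - \frac{1}{89 \left(-101\right)}\right) \frac{1}{7633071} = \left(2 - - \frac{1}{8989}\right) \frac{1}{7633071} = \left(2 + \frac{1}{8989}\right) \frac{1}{7633071} = \frac{17979}{8989} \cdot \frac{1}{7633071} = \frac{5993}{22871225073}$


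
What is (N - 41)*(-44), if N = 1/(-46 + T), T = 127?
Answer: 146080/81 ≈ 1803.5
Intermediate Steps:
N = 1/81 (N = 1/(-46 + 127) = 1/81 ≈ 0.012346)
(N - 41)*(-44) = (1/81 - 41)*(-44) = -3320/81*(-44) = 146080/81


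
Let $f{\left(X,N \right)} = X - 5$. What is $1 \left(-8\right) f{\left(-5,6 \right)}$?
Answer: $80$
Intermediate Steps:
$f{\left(X,N \right)} = -5 + X$
$1 \left(-8\right) f{\left(-5,6 \right)} = 1 \left(-8\right) \left(-5 - 5\right) = \left(-8\right) \left(-10\right) = 80$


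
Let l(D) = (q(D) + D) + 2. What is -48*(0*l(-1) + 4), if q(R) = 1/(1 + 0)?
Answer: -192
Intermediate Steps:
q(R) = 1 (q(R) = 1/1 = 1)
l(D) = 3 + D (l(D) = (1 + D) + 2 = 3 + D)
-48*(0*l(-1) + 4) = -48*(0*(3 - 1) + 4) = -48*(0*2 + 4) = -48*(0 + 4) = -48*4 = -192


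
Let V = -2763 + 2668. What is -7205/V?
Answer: 1441/19 ≈ 75.842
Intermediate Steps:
V = -95
-7205/V = -7205/(-95) = -7205*(-1/95) = 1441/19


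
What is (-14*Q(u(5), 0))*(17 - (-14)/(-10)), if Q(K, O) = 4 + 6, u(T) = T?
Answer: -2184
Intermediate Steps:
Q(K, O) = 10
(-14*Q(u(5), 0))*(17 - (-14)/(-10)) = (-14*10)*(17 - (-14)/(-10)) = -140*(17 - (-14)*(-1)/10) = -140*(17 - 1*7/5) = -140*(17 - 7/5) = -140*78/5 = -2184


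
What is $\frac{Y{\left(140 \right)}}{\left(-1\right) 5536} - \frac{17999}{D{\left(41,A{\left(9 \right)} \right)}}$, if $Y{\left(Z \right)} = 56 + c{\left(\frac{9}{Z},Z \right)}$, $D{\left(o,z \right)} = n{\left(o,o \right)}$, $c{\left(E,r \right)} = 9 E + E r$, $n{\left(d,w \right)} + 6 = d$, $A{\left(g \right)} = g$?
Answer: $- \frac{398579037}{775040} \approx -514.27$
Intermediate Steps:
$n{\left(d,w \right)} = -6 + d$
$D{\left(o,z \right)} = -6 + o$
$Y{\left(Z \right)} = 56 + \frac{9 \left(9 + Z\right)}{Z}$ ($Y{\left(Z \right)} = 56 + \frac{9}{Z} \left(9 + Z\right) = 56 + \frac{9 \left(9 + Z\right)}{Z}$)
$\frac{Y{\left(140 \right)}}{\left(-1\right) 5536} - \frac{17999}{D{\left(41,A{\left(9 \right)} \right)}} = \frac{65 + \frac{81}{140}}{\left(-1\right) 5536} - \frac{17999}{-6 + 41} = \frac{65 + 81 \cdot \frac{1}{140}}{-5536} - \frac{17999}{35} = \left(65 + \frac{81}{140}\right) \left(- \frac{1}{5536}\right) - \frac{17999}{35} = \frac{9181}{140} \left(- \frac{1}{5536}\right) - \frac{17999}{35} = - \frac{9181}{775040} - \frac{17999}{35} = - \frac{398579037}{775040}$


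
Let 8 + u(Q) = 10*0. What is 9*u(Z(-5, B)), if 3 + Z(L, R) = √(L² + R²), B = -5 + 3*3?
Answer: -72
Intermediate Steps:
B = 4 (B = -5 + 9 = 4)
Z(L, R) = -3 + √(L² + R²)
u(Q) = -8 (u(Q) = -8 + 10*0 = -8 + 0 = -8)
9*u(Z(-5, B)) = 9*(-8) = -72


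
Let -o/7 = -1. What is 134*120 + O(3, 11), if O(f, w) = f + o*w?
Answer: 16160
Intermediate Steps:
o = 7 (o = -7*(-1) = 7)
O(f, w) = f + 7*w
134*120 + O(3, 11) = 134*120 + (3 + 7*11) = 16080 + (3 + 77) = 16080 + 80 = 16160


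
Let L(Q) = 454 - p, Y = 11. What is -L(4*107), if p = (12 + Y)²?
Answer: 75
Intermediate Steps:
p = 529 (p = (12 + 11)² = 23² = 529)
L(Q) = -75 (L(Q) = 454 - 1*529 = 454 - 529 = -75)
-L(4*107) = -1*(-75) = 75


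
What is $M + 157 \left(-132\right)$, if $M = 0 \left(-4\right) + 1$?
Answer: $-20723$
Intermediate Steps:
$M = 1$ ($M = 0 + 1 = 1$)
$M + 157 \left(-132\right) = 1 + 157 \left(-132\right) = 1 - 20724 = -20723$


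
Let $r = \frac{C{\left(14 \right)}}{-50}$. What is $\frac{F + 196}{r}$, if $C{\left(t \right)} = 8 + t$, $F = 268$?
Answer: $- \frac{11600}{11} \approx -1054.5$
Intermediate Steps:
$r = - \frac{11}{25}$ ($r = \frac{8 + 14}{-50} = 22 \left(- \frac{1}{50}\right) = - \frac{11}{25} \approx -0.44$)
$\frac{F + 196}{r} = \frac{268 + 196}{- \frac{11}{25}} = 464 \left(- \frac{25}{11}\right) = - \frac{11600}{11}$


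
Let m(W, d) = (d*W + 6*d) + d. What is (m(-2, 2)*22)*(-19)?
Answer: -4180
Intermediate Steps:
m(W, d) = 7*d + W*d (m(W, d) = (W*d + 6*d) + d = (6*d + W*d) + d = 7*d + W*d)
(m(-2, 2)*22)*(-19) = ((2*(7 - 2))*22)*(-19) = ((2*5)*22)*(-19) = (10*22)*(-19) = 220*(-19) = -4180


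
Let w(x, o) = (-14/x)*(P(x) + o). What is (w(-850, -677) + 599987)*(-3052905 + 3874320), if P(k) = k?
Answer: 41889501315438/85 ≈ 4.9282e+11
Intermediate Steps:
w(x, o) = -14*(o + x)/x (w(x, o) = (-14/x)*(x + o) = (-14/x)*(o + x) = -14*(o + x)/x)
(w(-850, -677) + 599987)*(-3052905 + 3874320) = ((-14 - 14*(-677)/(-850)) + 599987)*(-3052905 + 3874320) = ((-14 - 14*(-677)*(-1/850)) + 599987)*821415 = ((-14 - 4739/425) + 599987)*821415 = (-10689/425 + 599987)*821415 = (254983786/425)*821415 = 41889501315438/85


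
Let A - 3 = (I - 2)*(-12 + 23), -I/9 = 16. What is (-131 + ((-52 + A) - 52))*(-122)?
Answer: 224236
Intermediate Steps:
I = -144 (I = -9*16 = -144)
A = -1603 (A = 3 + (-144 - 2)*(-12 + 23) = 3 - 146*11 = 3 - 1606 = -1603)
(-131 + ((-52 + A) - 52))*(-122) = (-131 + ((-52 - 1603) - 52))*(-122) = (-131 + (-1655 - 52))*(-122) = (-131 - 1707)*(-122) = -1838*(-122) = 224236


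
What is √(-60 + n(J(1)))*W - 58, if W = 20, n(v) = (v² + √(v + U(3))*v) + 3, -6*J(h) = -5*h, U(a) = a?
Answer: -58 + 10*I*√(2027 - 5*√138)/3 ≈ -58.0 + 147.88*I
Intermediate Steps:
J(h) = 5*h/6 (J(h) = -(-5)*h/6 = 5*h/6)
n(v) = 3 + v² + v*√(3 + v) (n(v) = (v² + √(v + 3)*v) + 3 = (v² + √(3 + v)*v) + 3 = (v² + v*√(3 + v)) + 3 = 3 + v² + v*√(3 + v))
√(-60 + n(J(1)))*W - 58 = √(-60 + (3 + ((⅚)*1)² + ((⅚)*1)*√(3 + (⅚)*1)))*20 - 58 = √(-60 + (3 + (⅚)² + 5*√(3 + ⅚)/6))*20 - 58 = √(-60 + (3 + 25/36 + 5*√(23/6)/6))*20 - 58 = √(-60 + (3 + 25/36 + 5*(√138/6)/6))*20 - 58 = √(-60 + (3 + 25/36 + 5*√138/36))*20 - 58 = √(-60 + (133/36 + 5*√138/36))*20 - 58 = √(-2027/36 + 5*√138/36)*20 - 58 = 20*√(-2027/36 + 5*√138/36) - 58 = -58 + 20*√(-2027/36 + 5*√138/36)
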